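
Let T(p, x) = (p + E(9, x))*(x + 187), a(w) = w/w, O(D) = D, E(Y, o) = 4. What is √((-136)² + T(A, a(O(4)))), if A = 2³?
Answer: 4*√1297 ≈ 144.06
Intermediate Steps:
A = 8
a(w) = 1
T(p, x) = (4 + p)*(187 + x) (T(p, x) = (p + 4)*(x + 187) = (4 + p)*(187 + x))
√((-136)² + T(A, a(O(4)))) = √((-136)² + (748 + 4*1 + 187*8 + 8*1)) = √(18496 + (748 + 4 + 1496 + 8)) = √(18496 + 2256) = √20752 = 4*√1297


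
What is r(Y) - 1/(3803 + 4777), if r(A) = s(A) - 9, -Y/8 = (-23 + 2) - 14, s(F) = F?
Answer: 2325179/8580 ≈ 271.00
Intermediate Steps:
Y = 280 (Y = -8*((-23 + 2) - 14) = -8*(-21 - 14) = -8*(-35) = 280)
r(A) = -9 + A (r(A) = A - 9 = -9 + A)
r(Y) - 1/(3803 + 4777) = (-9 + 280) - 1/(3803 + 4777) = 271 - 1/8580 = 2325179/8580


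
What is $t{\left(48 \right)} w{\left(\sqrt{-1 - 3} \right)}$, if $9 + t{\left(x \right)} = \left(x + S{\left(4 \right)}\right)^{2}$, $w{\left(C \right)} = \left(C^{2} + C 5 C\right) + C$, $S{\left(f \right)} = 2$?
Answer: $-59784 + 4982 i \approx -59784.0 + 4982.0 i$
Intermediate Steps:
$w{\left(C \right)} = C + 6 C^{2}$ ($w{\left(C \right)} = \left(C^{2} + 5 C C\right) + C = \left(C^{2} + 5 C^{2}\right) + C = 6 C^{2} + C = C + 6 C^{2}$)
$t{\left(x \right)} = -9 + \left(2 + x\right)^{2}$ ($t{\left(x \right)} = -9 + \left(x + 2\right)^{2} = -9 + \left(2 + x\right)^{2}$)
$t{\left(48 \right)} w{\left(\sqrt{-1 - 3} \right)} = \left(-9 + \left(2 + 48\right)^{2}\right) \sqrt{-1 - 3} \left(1 + 6 \sqrt{-1 - 3}\right) = \left(-9 + 50^{2}\right) \sqrt{-4} \left(1 + 6 \sqrt{-4}\right) = \left(-9 + 2500\right) 2 i \left(1 + 6 \cdot 2 i\right) = 2491 \cdot 2 i \left(1 + 12 i\right) = 4982 i \left(1 + 12 i\right)$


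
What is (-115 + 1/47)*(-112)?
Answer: 605248/47 ≈ 12878.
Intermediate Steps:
(-115 + 1/47)*(-112) = -5404/47*(-112) = 605248/47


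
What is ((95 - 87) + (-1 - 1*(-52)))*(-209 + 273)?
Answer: 3776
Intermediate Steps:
((95 - 87) + (-1 - 1*(-52)))*(-209 + 273) = (8 + (-1 + 52))*64 = (8 + 51)*64 = 59*64 = 3776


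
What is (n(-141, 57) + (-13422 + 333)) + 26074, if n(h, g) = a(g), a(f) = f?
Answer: 13042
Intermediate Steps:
n(h, g) = g
(n(-141, 57) + (-13422 + 333)) + 26074 = (57 + (-13422 + 333)) + 26074 = (57 - 13089) + 26074 = -13032 + 26074 = 13042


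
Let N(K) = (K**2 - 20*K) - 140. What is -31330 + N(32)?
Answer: -31086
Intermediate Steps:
N(K) = -140 + K**2 - 20*K
-31330 + N(32) = -31330 + (-140 + 32**2 - 20*32) = -31330 + (-140 + 1024 - 640) = -31330 + 244 = -31086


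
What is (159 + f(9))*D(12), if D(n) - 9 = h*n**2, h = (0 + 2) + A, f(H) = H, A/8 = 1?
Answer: 243432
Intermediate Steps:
A = 8 (A = 8*1 = 8)
h = 10 (h = (0 + 2) + 8 = 2 + 8 = 10)
D(n) = 9 + 10*n**2
(159 + f(9))*D(12) = (159 + 9)*(9 + 10*12**2) = 168*(9 + 10*144) = 168*(9 + 1440) = 168*1449 = 243432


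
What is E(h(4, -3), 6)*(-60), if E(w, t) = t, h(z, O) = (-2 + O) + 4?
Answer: -360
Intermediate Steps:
h(z, O) = 2 + O
E(h(4, -3), 6)*(-60) = 6*(-60) = -360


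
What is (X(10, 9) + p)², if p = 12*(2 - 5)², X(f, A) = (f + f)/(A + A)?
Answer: 964324/81 ≈ 11905.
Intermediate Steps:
X(f, A) = f/A (X(f, A) = (2*f)/((2*A)) = (2*f)*(1/(2*A)) = f/A)
p = 108 (p = 12*(-3)² = 12*9 = 108)
(X(10, 9) + p)² = (10/9 + 108)² = (982/9)² = 964324/81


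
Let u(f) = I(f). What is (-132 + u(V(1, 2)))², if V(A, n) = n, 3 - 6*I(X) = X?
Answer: 625681/36 ≈ 17380.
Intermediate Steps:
I(X) = ½ - X/6
u(f) = ½ - f/6
(-132 + u(V(1, 2)))² = (-132 + (½ - ⅙*2))² = (-132 + (½ - ⅓))² = (-132 + ⅙)² = (-791/6)² = 625681/36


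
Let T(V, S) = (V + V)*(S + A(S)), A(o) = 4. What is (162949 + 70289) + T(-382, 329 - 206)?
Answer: 136210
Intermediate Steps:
T(V, S) = 2*V*(4 + S) (T(V, S) = (V + V)*(S + 4) = (2*V)*(4 + S) = 2*V*(4 + S))
(162949 + 70289) + T(-382, 329 - 206) = (162949 + 70289) + 2*(-382)*(4 + (329 - 206)) = 233238 + 2*(-382)*(4 + 123) = 233238 + 2*(-382)*127 = 233238 - 97028 = 136210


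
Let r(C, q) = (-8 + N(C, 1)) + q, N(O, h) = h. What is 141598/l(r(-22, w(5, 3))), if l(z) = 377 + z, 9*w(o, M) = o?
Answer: 1274382/3335 ≈ 382.12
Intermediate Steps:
w(o, M) = o/9
r(C, q) = -7 + q (r(C, q) = (-8 + 1) + q = -7 + q)
141598/l(r(-22, w(5, 3))) = 141598/(377 + (-7 + (⅑)*5)) = 141598/(377 + (-7 + 5/9)) = 141598/(377 - 58/9) = 141598/(3335/9) = 141598*(9/3335) = 1274382/3335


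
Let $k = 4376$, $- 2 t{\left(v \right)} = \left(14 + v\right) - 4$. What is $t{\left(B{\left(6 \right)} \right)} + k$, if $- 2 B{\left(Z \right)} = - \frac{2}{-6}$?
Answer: $\frac{52453}{12} \approx 4371.1$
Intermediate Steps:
$B{\left(Z \right)} = - \frac{1}{6}$ ($B{\left(Z \right)} = - \frac{\left(-2\right) \frac{1}{-6}}{2} = - \frac{\left(-2\right) \left(- \frac{1}{6}\right)}{2} = \left(- \frac{1}{2}\right) \frac{1}{3} = - \frac{1}{6}$)
$t{\left(v \right)} = -5 - \frac{v}{2}$ ($t{\left(v \right)} = - \frac{\left(14 + v\right) - 4}{2} = - \frac{10 + v}{2} = -5 - \frac{v}{2}$)
$t{\left(B{\left(6 \right)} \right)} + k = \left(-5 - - \frac{1}{12}\right) + 4376 = \left(-5 + \frac{1}{12}\right) + 4376 = - \frac{59}{12} + 4376 = \frac{52453}{12}$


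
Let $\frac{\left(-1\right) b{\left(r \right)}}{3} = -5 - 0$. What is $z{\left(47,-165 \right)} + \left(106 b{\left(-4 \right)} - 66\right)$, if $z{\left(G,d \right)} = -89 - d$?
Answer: $1600$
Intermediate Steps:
$b{\left(r \right)} = 15$ ($b{\left(r \right)} = - 3 \left(-5 - 0\right) = - 3 \left(-5 + 0\right) = \left(-3\right) \left(-5\right) = 15$)
$z{\left(47,-165 \right)} + \left(106 b{\left(-4 \right)} - 66\right) = \left(-89 - -165\right) + \left(106 \cdot 15 - 66\right) = \left(-89 + 165\right) + \left(1590 - 66\right) = 76 + 1524 = 1600$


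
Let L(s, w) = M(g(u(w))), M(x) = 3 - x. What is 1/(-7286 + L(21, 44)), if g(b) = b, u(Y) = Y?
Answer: -1/7327 ≈ -0.00013648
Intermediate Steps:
L(s, w) = 3 - w
1/(-7286 + L(21, 44)) = 1/(-7286 + (3 - 1*44)) = 1/(-7286 + (3 - 44)) = 1/(-7286 - 41) = 1/(-7327) = -1/7327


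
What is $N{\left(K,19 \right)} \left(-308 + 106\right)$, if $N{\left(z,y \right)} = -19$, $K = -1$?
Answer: $3838$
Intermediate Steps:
$N{\left(K,19 \right)} \left(-308 + 106\right) = - 19 \left(-308 + 106\right) = \left(-19\right) \left(-202\right) = 3838$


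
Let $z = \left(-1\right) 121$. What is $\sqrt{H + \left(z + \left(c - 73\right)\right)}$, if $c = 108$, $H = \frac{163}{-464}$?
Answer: $\frac{i \sqrt{1161943}}{116} \approx 9.2925 i$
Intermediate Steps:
$H = - \frac{163}{464}$ ($H = 163 \left(- \frac{1}{464}\right) = - \frac{163}{464} \approx -0.35129$)
$z = -121$
$\sqrt{H + \left(z + \left(c - 73\right)\right)} = \sqrt{- \frac{163}{464} + \left(-121 + \left(108 - 73\right)\right)} = \sqrt{- \frac{163}{464} + \left(-121 + 35\right)} = \sqrt{- \frac{163}{464} - 86} = \sqrt{- \frac{40067}{464}} = \frac{i \sqrt{1161943}}{116}$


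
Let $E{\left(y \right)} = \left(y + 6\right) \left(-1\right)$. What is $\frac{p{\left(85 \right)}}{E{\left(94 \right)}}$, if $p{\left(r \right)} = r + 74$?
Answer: $- \frac{159}{100} \approx -1.59$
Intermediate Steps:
$p{\left(r \right)} = 74 + r$
$E{\left(y \right)} = -6 - y$ ($E{\left(y \right)} = \left(6 + y\right) \left(-1\right) = -6 - y$)
$\frac{p{\left(85 \right)}}{E{\left(94 \right)}} = \frac{74 + 85}{-6 - 94} = \frac{159}{-6 - 94} = \frac{159}{-100} = 159 \left(- \frac{1}{100}\right) = - \frac{159}{100}$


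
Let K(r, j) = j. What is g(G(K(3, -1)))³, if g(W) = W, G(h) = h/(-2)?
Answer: ⅛ ≈ 0.12500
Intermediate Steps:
G(h) = -h/2 (G(h) = h*(-½) = -h/2)
g(G(K(3, -1)))³ = (-½*(-1))³ = (½)³ = ⅛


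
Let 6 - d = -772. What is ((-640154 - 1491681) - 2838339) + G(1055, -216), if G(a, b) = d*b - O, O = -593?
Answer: -5137629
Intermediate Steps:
d = 778 (d = 6 - 1*(-772) = 6 + 772 = 778)
G(a, b) = 593 + 778*b (G(a, b) = 778*b - 1*(-593) = 778*b + 593 = 593 + 778*b)
((-640154 - 1491681) - 2838339) + G(1055, -216) = ((-640154 - 1491681) - 2838339) + (593 + 778*(-216)) = (-2131835 - 2838339) + (593 - 168048) = -4970174 - 167455 = -5137629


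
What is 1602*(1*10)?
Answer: 16020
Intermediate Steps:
1602*(1*10) = 1602*10 = 16020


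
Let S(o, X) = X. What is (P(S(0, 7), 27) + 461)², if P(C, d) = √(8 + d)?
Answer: (461 + √35)² ≈ 2.1801e+5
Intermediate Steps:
(P(S(0, 7), 27) + 461)² = (√(8 + 27) + 461)² = (√35 + 461)² = (461 + √35)²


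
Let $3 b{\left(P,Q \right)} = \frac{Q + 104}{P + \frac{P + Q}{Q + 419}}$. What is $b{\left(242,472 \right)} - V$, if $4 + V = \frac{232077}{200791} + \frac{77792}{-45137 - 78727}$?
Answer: $\frac{4594718153179}{1077813359067} \approx 4.263$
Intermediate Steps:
$b{\left(P,Q \right)} = \frac{104 + Q}{3 \left(P + \frac{P + Q}{419 + Q}\right)}$ ($b{\left(P,Q \right)} = \frac{\left(Q + 104\right) \frac{1}{P + \frac{P + Q}{Q + 419}}}{3} = \frac{\left(104 + Q\right) \frac{1}{P + \frac{P + Q}{419 + Q}}}{3} = \frac{\frac{1}{P + \frac{P + Q}{419 + Q}} \left(104 + Q\right)}{3} = \frac{104 + Q}{3 \left(P + \frac{P + Q}{419 + Q}\right)}$)
$V = - \frac{830356285}{239142081}$ ($V = -4 + \left(\frac{232077}{200791} + \frac{77792}{-45137 - 78727}\right) = -4 + \left(232077 \cdot \frac{1}{200791} + \frac{77792}{-123864}\right) = -4 + \left(\frac{232077}{200791} + 77792 \left(- \frac{1}{123864}\right)\right) = -4 + \left(\frac{232077}{200791} - \frac{748}{1191}\right) = -4 + \frac{126212039}{239142081} = - \frac{830356285}{239142081} \approx -3.4722$)
$b{\left(242,472 \right)} - V = \frac{43576 + 472^{2} + 523 \cdot 472}{3 \left(472 + 420 \cdot 242 + 242 \cdot 472\right)} - - \frac{830356285}{239142081} = \frac{43576 + 222784 + 246856}{3 \left(472 + 101640 + 114224\right)} + \frac{830356285}{239142081} = \frac{1}{3} \cdot \frac{1}{216336} \cdot 513216 + \frac{830356285}{239142081} = \frac{3564}{4507} + \frac{830356285}{239142081} = \frac{4594718153179}{1077813359067}$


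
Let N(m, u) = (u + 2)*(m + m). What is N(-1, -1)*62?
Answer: -124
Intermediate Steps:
N(m, u) = 2*m*(2 + u) (N(m, u) = (2 + u)*(2*m) = 2*m*(2 + u))
N(-1, -1)*62 = (2*(-1)*(2 - 1))*62 = (2*(-1)*1)*62 = -2*62 = -124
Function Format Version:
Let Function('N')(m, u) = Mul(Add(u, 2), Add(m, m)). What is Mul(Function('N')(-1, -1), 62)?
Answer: -124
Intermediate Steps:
Function('N')(m, u) = Mul(2, m, Add(2, u)) (Function('N')(m, u) = Mul(Add(2, u), Mul(2, m)) = Mul(2, m, Add(2, u)))
Mul(Function('N')(-1, -1), 62) = Mul(Mul(2, -1, Add(2, -1)), 62) = Mul(Mul(2, -1, 1), 62) = Mul(-2, 62) = -124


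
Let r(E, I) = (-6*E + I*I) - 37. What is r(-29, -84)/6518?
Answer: 7193/6518 ≈ 1.1036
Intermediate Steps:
r(E, I) = -37 + I² - 6*E (r(E, I) = (-6*E + I²) - 37 = (I² - 6*E) - 37 = -37 + I² - 6*E)
r(-29, -84)/6518 = (-37 + (-84)² - 6*(-29))/6518 = (-37 + 7056 + 174)*(1/6518) = 7193*(1/6518) = 7193/6518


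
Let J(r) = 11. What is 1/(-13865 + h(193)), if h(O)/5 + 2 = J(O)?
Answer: -1/13820 ≈ -7.2359e-5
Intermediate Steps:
h(O) = 45 (h(O) = -10 + 5*11 = -10 + 55 = 45)
1/(-13865 + h(193)) = 1/(-13865 + 45) = 1/(-13820) = -1/13820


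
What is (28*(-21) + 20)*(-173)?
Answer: 98264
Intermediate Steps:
(28*(-21) + 20)*(-173) = (-588 + 20)*(-173) = -568*(-173) = 98264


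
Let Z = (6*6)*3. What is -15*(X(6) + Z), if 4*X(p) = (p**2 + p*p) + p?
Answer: -3825/2 ≈ -1912.5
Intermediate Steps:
Z = 108 (Z = 36*3 = 108)
X(p) = p**2/2 + p/4 (X(p) = ((p**2 + p*p) + p)/4 = ((p**2 + p**2) + p)/4 = (2*p**2 + p)/4 = (p + 2*p**2)/4 = p**2/2 + p/4)
-15*(X(6) + Z) = -15*((1/4)*6*(1 + 2*6) + 108) = -15*((1/4)*6*(1 + 12) + 108) = -15*((1/4)*6*13 + 108) = -15*(39/2 + 108) = -15*255/2 = -3825/2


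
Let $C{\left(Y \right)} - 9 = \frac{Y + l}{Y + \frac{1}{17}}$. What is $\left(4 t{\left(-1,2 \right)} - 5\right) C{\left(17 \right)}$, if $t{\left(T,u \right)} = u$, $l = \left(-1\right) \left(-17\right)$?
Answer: $\frac{4782}{145} \approx 32.979$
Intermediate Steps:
$l = 17$
$C{\left(Y \right)} = 9 + \frac{17 + Y}{\frac{1}{17} + Y}$ ($C{\left(Y \right)} = 9 + \frac{Y + 17}{Y + \frac{1}{17}} = 9 + \frac{17 + Y}{Y + \frac{1}{17}} = 9 + \frac{17 + Y}{\frac{1}{17} + Y}$)
$\left(4 t{\left(-1,2 \right)} - 5\right) C{\left(17 \right)} = \left(4 \cdot 2 - 5\right) \frac{2 \left(149 + 85 \cdot 17\right)}{1 + 17 \cdot 17} = \left(8 - 5\right) \frac{2 \left(149 + 1445\right)}{1 + 289} = 3 \cdot 2 \cdot \frac{1}{290} \cdot 1594 = 3 \cdot \frac{1594}{145} = \frac{4782}{145}$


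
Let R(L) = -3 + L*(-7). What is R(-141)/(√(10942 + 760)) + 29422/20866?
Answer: 14711/10433 + 492*√11702/5851 ≈ 10.506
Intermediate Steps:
R(L) = -3 - 7*L
R(-141)/(√(10942 + 760)) + 29422/20866 = (-3 - 7*(-141))/(√(10942 + 760)) + 29422/20866 = (-3 + 987)/(√11702) + 29422*(1/20866) = 984*(√11702/11702) + 14711/10433 = 492*√11702/5851 + 14711/10433 = 14711/10433 + 492*√11702/5851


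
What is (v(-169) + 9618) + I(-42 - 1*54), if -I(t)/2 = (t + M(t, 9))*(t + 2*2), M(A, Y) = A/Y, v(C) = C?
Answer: -30533/3 ≈ -10178.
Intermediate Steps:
I(t) = -20*t*(4 + t)/9 (I(t) = -2*(t + t/9)*(t + 2*2) = -2*(t + t*(⅑))*(t + 4) = -2*(t + t/9)*(4 + t) = -2*10*t/9*(4 + t) = -20*t*(4 + t)/9)
(v(-169) + 9618) + I(-42 - 1*54) = (-169 + 9618) + 20*(-42 - 1*54)*(-4 - (-42 - 1*54))/9 = 9449 + 20*(-42 - 54)*(-4 - (-42 - 54))/9 = 9449 + (20/9)*(-96)*(-4 - 1*(-96)) = 9449 + (20/9)*(-96)*(-4 + 96) = 9449 + (20/9)*(-96)*92 = 9449 - 58880/3 = -30533/3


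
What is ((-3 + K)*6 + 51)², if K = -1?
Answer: 729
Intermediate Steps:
((-3 + K)*6 + 51)² = ((-3 - 1)*6 + 51)² = (-4*6 + 51)² = (-24 + 51)² = 27² = 729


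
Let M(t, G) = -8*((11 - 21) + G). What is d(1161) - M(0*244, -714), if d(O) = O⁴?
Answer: 1816891016449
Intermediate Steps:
M(t, G) = 80 - 8*G (M(t, G) = -8*(-10 + G) = 80 - 8*G)
d(1161) - M(0*244, -714) = 1161⁴ - (80 - 8*(-714)) = 1816891022241 - (80 + 5712) = 1816891022241 - 1*5792 = 1816891022241 - 5792 = 1816891016449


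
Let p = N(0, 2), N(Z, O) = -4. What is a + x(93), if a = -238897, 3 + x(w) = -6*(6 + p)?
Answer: -238912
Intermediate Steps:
p = -4
x(w) = -15 (x(w) = -3 - 6*(6 - 4) = -3 - 6*2 = -3 - 12 = -15)
a + x(93) = -238897 - 15 = -238912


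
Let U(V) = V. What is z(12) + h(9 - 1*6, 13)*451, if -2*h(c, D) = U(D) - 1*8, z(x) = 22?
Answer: -2211/2 ≈ -1105.5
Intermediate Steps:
h(c, D) = 4 - D/2 (h(c, D) = -(D - 1*8)/2 = -(D - 8)/2 = -(-8 + D)/2 = 4 - D/2)
z(12) + h(9 - 1*6, 13)*451 = 22 + (4 - 1/2*13)*451 = 22 + (4 - 13/2)*451 = 22 - 5/2*451 = 22 - 2255/2 = -2211/2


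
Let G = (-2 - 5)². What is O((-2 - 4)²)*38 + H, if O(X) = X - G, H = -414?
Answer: -908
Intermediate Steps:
G = 49 (G = (-7)² = 49)
O(X) = -49 + X (O(X) = X - 1*49 = X - 49 = -49 + X)
O((-2 - 4)²)*38 + H = (-49 + (-2 - 4)²)*38 - 414 = (-49 + (-6)²)*38 - 414 = (-49 + 36)*38 - 414 = -13*38 - 414 = -494 - 414 = -908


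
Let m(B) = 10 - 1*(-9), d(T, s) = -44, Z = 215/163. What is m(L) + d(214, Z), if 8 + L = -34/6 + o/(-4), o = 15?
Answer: -25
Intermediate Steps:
Z = 215/163 (Z = 215*(1/163) = 215/163 ≈ 1.3190)
L = -209/12 (L = -8 + (-34/6 + 15/(-4)) = -8 + (-34*⅙ + 15*(-¼)) = -8 + (-17/3 - 15/4) = -8 - 113/12 = -209/12 ≈ -17.417)
m(B) = 19 (m(B) = 10 + 9 = 19)
m(L) + d(214, Z) = 19 - 44 = -25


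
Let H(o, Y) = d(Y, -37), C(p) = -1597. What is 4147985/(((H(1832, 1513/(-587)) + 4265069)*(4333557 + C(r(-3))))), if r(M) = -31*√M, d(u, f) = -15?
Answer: 829597/3695208665168 ≈ 2.2451e-7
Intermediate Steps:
H(o, Y) = -15
4147985/(((H(1832, 1513/(-587)) + 4265069)*(4333557 + C(r(-3))))) = 4147985/(((-15 + 4265069)*(4333557 - 1597))) = 4147985/((4265054*4331960)) = 4147985/18476043325840 = 4147985*(1/18476043325840) = 829597/3695208665168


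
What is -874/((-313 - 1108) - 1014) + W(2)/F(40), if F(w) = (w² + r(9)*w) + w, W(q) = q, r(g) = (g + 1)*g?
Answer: 458463/1275940 ≈ 0.35931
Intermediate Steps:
r(g) = g*(1 + g) (r(g) = (1 + g)*g = g*(1 + g))
F(w) = w² + 91*w (F(w) = (w² + (9*(1 + 9))*w) + w = (w² + (9*10)*w) + w = (w² + 90*w) + w = w² + 91*w)
-874/((-313 - 1108) - 1014) + W(2)/F(40) = -874/((-313 - 1108) - 1014) + 2/((40*(91 + 40))) = -874/(-1421 - 1014) + 2/((40*131)) = -874/(-2435) + 2/5240 = -874*(-1/2435) + 2*(1/5240) = 874/2435 + 1/2620 = 458463/1275940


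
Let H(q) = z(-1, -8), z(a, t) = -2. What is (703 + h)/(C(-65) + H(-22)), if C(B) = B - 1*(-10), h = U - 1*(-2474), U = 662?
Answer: -3839/57 ≈ -67.351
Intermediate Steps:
H(q) = -2
h = 3136 (h = 662 - 1*(-2474) = 662 + 2474 = 3136)
C(B) = 10 + B (C(B) = B + 10 = 10 + B)
(703 + h)/(C(-65) + H(-22)) = (703 + 3136)/((10 - 65) - 2) = 3839/(-55 - 2) = 3839/(-57) = 3839*(-1/57) = -3839/57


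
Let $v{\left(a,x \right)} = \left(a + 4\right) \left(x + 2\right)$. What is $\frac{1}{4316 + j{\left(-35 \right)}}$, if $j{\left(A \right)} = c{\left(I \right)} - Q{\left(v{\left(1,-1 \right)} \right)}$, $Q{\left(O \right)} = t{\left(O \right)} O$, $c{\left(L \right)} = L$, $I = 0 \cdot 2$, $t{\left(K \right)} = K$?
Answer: $\frac{1}{4291} \approx 0.00023305$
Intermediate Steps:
$I = 0$
$v{\left(a,x \right)} = \left(2 + x\right) \left(4 + a\right)$ ($v{\left(a,x \right)} = \left(4 + a\right) \left(2 + x\right) = \left(2 + x\right) \left(4 + a\right)$)
$Q{\left(O \right)} = O^{2}$ ($Q{\left(O \right)} = O O = O^{2}$)
$j{\left(A \right)} = -25$ ($j{\left(A \right)} = 0 - \left(8 + 2 \cdot 1 + 4 \left(-1\right) + 1 \left(-1\right)\right)^{2} = 0 - \left(8 + 2 - 4 - 1\right)^{2} = 0 - 5^{2} = 0 - 25 = -25$)
$\frac{1}{4316 + j{\left(-35 \right)}} = \frac{1}{4316 - 25} = \frac{1}{4291}$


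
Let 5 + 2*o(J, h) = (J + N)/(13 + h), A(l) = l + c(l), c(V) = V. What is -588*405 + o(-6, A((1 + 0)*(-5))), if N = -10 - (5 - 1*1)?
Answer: -1428875/6 ≈ -2.3815e+5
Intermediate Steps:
N = -14 (N = -10 - (5 - 1) = -10 - 1*4 = -10 - 4 = -14)
A(l) = 2*l (A(l) = l + l = 2*l)
o(J, h) = -5/2 + (-14 + J)/(2*(13 + h)) (o(J, h) = -5/2 + ((J - 14)/(13 + h))/2 = -5/2 + ((-14 + J)/(13 + h))/2 = -5/2 + (-14 + J)/(2*(13 + h)))
-588*405 + o(-6, A((1 + 0)*(-5))) = -588*405 + (-79 - 6 - 10*(1 + 0)*(-5))/(2*(13 + 2*((1 + 0)*(-5)))) = -238140 + (-79 - 6 - 10*1*(-5))/(2*(13 + 2*(1*(-5)))) = -238140 + (-79 - 6 - 10*(-5))/(2*(13 + 2*(-5))) = -238140 + (-79 - 6 - 5*(-10))/(2*(13 - 10)) = -238140 + (1/2)*(-79 - 6 + 50)/3 = -238140 + (1/2)*(1/3)*(-35) = -238140 - 35/6 = -1428875/6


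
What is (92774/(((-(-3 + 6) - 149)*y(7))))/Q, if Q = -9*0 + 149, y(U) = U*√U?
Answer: -46387*√7/554876 ≈ -0.22118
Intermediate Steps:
y(U) = U^(3/2)
Q = 149 (Q = 0 + 149 = 149)
(92774/(((-(-3 + 6) - 149)*y(7))))/Q = (92774/(((-(-3 + 6) - 149)*7^(3/2))))/149 = (92774/(((-1*3 - 149)*(7*√7))))*(1/149) = (92774/(((-3 - 149)*(7*√7))))*(1/149) = (92774/((-1064*√7)))*(1/149) = (92774*(-√7/7448))*(1/149) = -46387*√7/3724*(1/149) = -46387*√7/554876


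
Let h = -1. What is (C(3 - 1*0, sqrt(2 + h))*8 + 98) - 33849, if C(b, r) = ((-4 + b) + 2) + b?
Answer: -33719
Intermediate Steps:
C(b, r) = -2 + 2*b (C(b, r) = (-2 + b) + b = -2 + 2*b)
(C(3 - 1*0, sqrt(2 + h))*8 + 98) - 33849 = ((-2 + 2*(3 - 1*0))*8 + 98) - 33849 = ((-2 + 2*(3 + 0))*8 + 98) - 33849 = ((-2 + 2*3)*8 + 98) - 33849 = ((-2 + 6)*8 + 98) - 33849 = (4*8 + 98) - 33849 = (32 + 98) - 33849 = 130 - 33849 = -33719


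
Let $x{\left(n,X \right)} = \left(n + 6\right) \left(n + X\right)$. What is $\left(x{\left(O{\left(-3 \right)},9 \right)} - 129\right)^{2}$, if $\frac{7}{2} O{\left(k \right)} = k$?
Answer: $\frac{18224361}{2401} \approx 7590.3$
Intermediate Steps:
$O{\left(k \right)} = \frac{2 k}{7}$
$x{\left(n,X \right)} = \left(6 + n\right) \left(X + n\right)$
$\left(x{\left(O{\left(-3 \right)},9 \right)} - 129\right)^{2} = \left(\left(\left(\frac{2}{7} \left(-3\right)\right)^{2} + 6 \cdot 9 + 6 \cdot \frac{2}{7} \left(-3\right) + 9 \cdot \frac{2}{7} \left(-3\right)\right) - 129\right)^{2} = \left(\left(\left(- \frac{6}{7}\right)^{2} + 54 + 6 \left(- \frac{6}{7}\right) + 9 \left(- \frac{6}{7}\right)\right) - 129\right)^{2} = \left(\left(\frac{36}{49} + 54 - \frac{36}{7} - \frac{54}{7}\right) - 129\right)^{2} = \left(\frac{2052}{49} - 129\right)^{2} = \left(- \frac{4269}{49}\right)^{2} = \frac{18224361}{2401}$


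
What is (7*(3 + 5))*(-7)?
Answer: -392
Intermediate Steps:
(7*(3 + 5))*(-7) = (7*8)*(-7) = 56*(-7) = -392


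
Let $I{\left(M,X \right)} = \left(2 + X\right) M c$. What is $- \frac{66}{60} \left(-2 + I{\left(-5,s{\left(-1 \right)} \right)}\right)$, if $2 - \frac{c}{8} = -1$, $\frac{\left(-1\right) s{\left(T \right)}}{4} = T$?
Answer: $\frac{3971}{5} \approx 794.2$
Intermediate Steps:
$s{\left(T \right)} = - 4 T$
$c = 24$ ($c = 16 - -8 = 16 + 8 = 24$)
$I{\left(M,X \right)} = 24 M \left(2 + X\right)$ ($I{\left(M,X \right)} = \left(2 + X\right) M 24 = M \left(2 + X\right) 24 = 24 M \left(2 + X\right)$)
$- \frac{66}{60} \left(-2 + I{\left(-5,s{\left(-1 \right)} \right)}\right) = - \frac{66}{60} \left(-2 + 24 \left(-5\right) \left(2 - -4\right)\right) = \left(-66\right) \frac{1}{60} \left(-2 + 24 \left(-5\right) \left(2 + 4\right)\right) = - \frac{11 \left(-2 + 24 \left(-5\right) 6\right)}{10} = - \frac{11 \left(-2 - 720\right)}{10} = \left(- \frac{11}{10}\right) \left(-722\right) = \frac{3971}{5}$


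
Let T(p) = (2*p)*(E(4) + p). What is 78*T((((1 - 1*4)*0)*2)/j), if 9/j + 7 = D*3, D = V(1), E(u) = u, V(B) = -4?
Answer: 0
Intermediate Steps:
D = -4
j = -9/19 (j = 9/(-7 - 4*3) = 9/(-7 - 12) = 9/(-19) = 9*(-1/19) = -9/19 ≈ -0.47368)
T(p) = 2*p*(4 + p) (T(p) = (2*p)*(4 + p) = 2*p*(4 + p))
78*T((((1 - 1*4)*0)*2)/j) = 78*(2*((((1 - 1*4)*0)*2)/(-9/19))*(4 + (((1 - 1*4)*0)*2)/(-9/19))) = 78*(2*((((1 - 4)*0)*2)*(-19/9))*(4 + (((1 - 4)*0)*2)*(-19/9))) = 78*(2*((-3*0*2)*(-19/9))*(4 + (-3*0*2)*(-19/9))) = 78*(2*((0*2)*(-19/9))*(4 + (0*2)*(-19/9))) = 78*(2*(0*(-19/9))*(4 + 0*(-19/9))) = 78*(2*0*(4 + 0)) = 78*(2*0*4) = 78*0 = 0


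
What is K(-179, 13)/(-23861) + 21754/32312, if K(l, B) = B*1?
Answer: 259326069/385498316 ≈ 0.67270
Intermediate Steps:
K(l, B) = B
K(-179, 13)/(-23861) + 21754/32312 = 13/(-23861) + 21754/32312 = 13*(-1/23861) + 21754*(1/32312) = -13/23861 + 10877/16156 = 259326069/385498316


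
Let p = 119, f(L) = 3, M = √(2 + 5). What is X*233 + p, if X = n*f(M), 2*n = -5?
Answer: -3257/2 ≈ -1628.5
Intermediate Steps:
n = -5/2 (n = (½)*(-5) = -5/2 ≈ -2.5000)
M = √7 ≈ 2.6458
X = -15/2 (X = -5/2*3 = -15/2 ≈ -7.5000)
X*233 + p = -15/2*233 + 119 = -3495/2 + 119 = -3257/2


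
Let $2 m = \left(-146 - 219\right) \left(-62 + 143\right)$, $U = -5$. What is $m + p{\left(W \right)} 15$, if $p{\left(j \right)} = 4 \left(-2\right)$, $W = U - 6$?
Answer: $- \frac{29805}{2} \approx -14903.0$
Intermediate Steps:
$m = - \frac{29565}{2}$ ($m = \frac{\left(-146 - 219\right) \left(-62 + 143\right)}{2} = \frac{\left(-365\right) 81}{2} = \frac{1}{2} \left(-29565\right) = - \frac{29565}{2} \approx -14783.0$)
$W = -11$ ($W = -5 - 6 = -11$)
$p{\left(j \right)} = -8$
$m + p{\left(W \right)} 15 = - \frac{29565}{2} - 120 = - \frac{29805}{2}$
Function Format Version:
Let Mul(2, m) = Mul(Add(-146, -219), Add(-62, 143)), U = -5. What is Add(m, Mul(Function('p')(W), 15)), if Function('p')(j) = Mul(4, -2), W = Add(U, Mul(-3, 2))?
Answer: Rational(-29805, 2) ≈ -14903.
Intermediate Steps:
m = Rational(-29565, 2) (m = Mul(Rational(1, 2), Mul(Add(-146, -219), Add(-62, 143))) = Mul(Rational(1, 2), Mul(-365, 81)) = Mul(Rational(1, 2), -29565) = Rational(-29565, 2) ≈ -14783.)
W = -11 (W = Add(-5, Mul(-3, 2)) = Add(-5, -6) = -11)
Function('p')(j) = -8
Add(m, Mul(Function('p')(W), 15)) = Add(Rational(-29565, 2), Mul(-8, 15)) = Add(Rational(-29565, 2), -120) = Rational(-29805, 2)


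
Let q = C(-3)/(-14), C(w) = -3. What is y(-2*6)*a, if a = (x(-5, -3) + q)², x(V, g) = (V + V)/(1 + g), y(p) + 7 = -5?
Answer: -15987/49 ≈ -326.27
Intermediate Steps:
y(p) = -12 (y(p) = -7 - 5 = -12)
q = 3/14 (q = -3/(-14) = -3*(-1/14) = 3/14 ≈ 0.21429)
x(V, g) = 2*V/(1 + g) (x(V, g) = (2*V)/(1 + g) = 2*V/(1 + g))
a = 5329/196 (a = (2*(-5)/(1 - 3) + 3/14)² = (2*(-5)/(-2) + 3/14)² = (2*(-5)*(-½) + 3/14)² = (5 + 3/14)² = (73/14)² = 5329/196 ≈ 27.189)
y(-2*6)*a = -12*5329/196 = -15987/49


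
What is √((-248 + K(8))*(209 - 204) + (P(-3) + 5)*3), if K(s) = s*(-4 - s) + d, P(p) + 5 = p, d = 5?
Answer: 2*I*√426 ≈ 41.28*I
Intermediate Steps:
P(p) = -5 + p
K(s) = 5 + s*(-4 - s) (K(s) = s*(-4 - s) + 5 = 5 + s*(-4 - s))
√((-248 + K(8))*(209 - 204) + (P(-3) + 5)*3) = √((-248 + (5 - 1*8² - 4*8))*(209 - 204) + ((-5 - 3) + 5)*3) = √((-248 + (5 - 1*64 - 32))*5 + (-8 + 5)*3) = √((-248 + (5 - 64 - 32))*5 - 3*3) = √((-248 - 91)*5 - 9) = √(-339*5 - 9) = √(-1695 - 9) = √(-1704) = 2*I*√426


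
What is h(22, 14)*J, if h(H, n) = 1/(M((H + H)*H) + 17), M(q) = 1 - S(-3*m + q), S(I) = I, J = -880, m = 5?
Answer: 16/17 ≈ 0.94118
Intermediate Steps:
M(q) = 16 - q (M(q) = 1 - (-3*5 + q) = 1 - (-15 + q) = 1 + (15 - q) = 16 - q)
h(H, n) = 1/(33 - 2*H²) (h(H, n) = 1/((16 - (H + H)*H) + 17) = 1/((16 - 2*H*H) + 17) = 1/((16 - 2*H²) + 17) = 1/(33 - 2*H²))
h(22, 14)*J = -1/(-33 + 2*22²)*(-880) = -1/(-33 + 2*484)*(-880) = -1/(-33 + 968)*(-880) = -1/935*(-880) = 16/17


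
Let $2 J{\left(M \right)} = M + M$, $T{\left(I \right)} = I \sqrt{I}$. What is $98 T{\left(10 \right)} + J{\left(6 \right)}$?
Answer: $6 + 980 \sqrt{10} \approx 3105.0$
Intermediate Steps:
$T{\left(I \right)} = I^{\frac{3}{2}}$
$J{\left(M \right)} = M$ ($J{\left(M \right)} = \frac{M + M}{2} = \frac{2 M}{2} = M$)
$98 T{\left(10 \right)} + J{\left(6 \right)} = 98 \cdot 10^{\frac{3}{2}} + 6 = 98 \cdot 10 \sqrt{10} + 6 = 980 \sqrt{10} + 6 = 6 + 980 \sqrt{10}$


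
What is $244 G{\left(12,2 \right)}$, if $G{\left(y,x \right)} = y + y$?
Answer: $5856$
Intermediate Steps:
$G{\left(y,x \right)} = 2 y$
$244 G{\left(12,2 \right)} = 244 \cdot 2 \cdot 12 = 244 \cdot 24 = 5856$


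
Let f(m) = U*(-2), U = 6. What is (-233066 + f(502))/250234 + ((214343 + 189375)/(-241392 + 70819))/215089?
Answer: -610811023185627/655762791373807 ≈ -0.93145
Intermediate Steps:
f(m) = -12 (f(m) = 6*(-2) = -12)
(-233066 + f(502))/250234 + ((214343 + 189375)/(-241392 + 70819))/215089 = (-233066 - 12)/250234 + ((214343 + 189375)/(-241392 + 70819))/215089 = -233078*1/250234 + (403718/(-170573))*(1/215089) = -116539/125117 + (403718*(-1/170573))*(1/215089) = -116539/125117 - 403718/170573*1/215089 = -116539/125117 - 57674/5241196571 = -610811023185627/655762791373807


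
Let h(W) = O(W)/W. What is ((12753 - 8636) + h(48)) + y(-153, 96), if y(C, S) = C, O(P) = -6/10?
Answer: 317119/80 ≈ 3964.0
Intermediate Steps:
O(P) = -⅗ (O(P) = -6*⅒ = -⅗)
h(W) = -3/(5*W)
((12753 - 8636) + h(48)) + y(-153, 96) = ((12753 - 8636) - ⅗/48) - 153 = (4117 - ⅗*1/48) - 153 = (4117 - 1/80) - 153 = 329359/80 - 153 = 317119/80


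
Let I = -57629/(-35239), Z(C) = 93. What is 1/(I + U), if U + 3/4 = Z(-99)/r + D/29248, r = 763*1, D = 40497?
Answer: 786401417536/1880970241469 ≈ 0.41808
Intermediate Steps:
r = 763
U = 16882107/22316224 (U = -3/4 + (93/763 + 40497/29248) = -3/4 + 33619275/22316224 = 16882107/22316224 ≈ 0.75649)
I = 57629/35239 (I = -57629*(-1/35239) = 57629/35239 ≈ 1.6354)
1/(I + U) = 1/(57629/35239 + 16882107/22316224) = 1/(1880970241469/786401417536) = 786401417536/1880970241469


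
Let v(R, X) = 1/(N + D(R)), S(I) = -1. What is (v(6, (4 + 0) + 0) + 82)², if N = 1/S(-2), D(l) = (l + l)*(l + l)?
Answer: 137522529/20449 ≈ 6725.1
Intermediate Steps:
D(l) = 4*l² (D(l) = (2*l)*(2*l) = 4*l²)
N = -1 (N = 1/(-1) = -1)
v(R, X) = 1/(-1 + 4*R²)
(v(6, (4 + 0) + 0) + 82)² = (1/(-1 + 4*6²) + 82)² = (1/(-1 + 4*36) + 82)² = (1/(-1 + 144) + 82)² = (1/143 + 82)² = (11727/143)² = 137522529/20449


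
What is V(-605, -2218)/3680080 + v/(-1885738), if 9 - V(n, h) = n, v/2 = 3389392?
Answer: -6236327394897/1734916674760 ≈ -3.5946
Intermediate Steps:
v = 6778784 (v = 2*3389392 = 6778784)
V(n, h) = 9 - n
V(-605, -2218)/3680080 + v/(-1885738) = (9 - 1*(-605))/3680080 + 6778784/(-1885738) = (9 + 605)*(1/3680080) + 6778784*(-1/1885738) = 614*(1/3680080) - 3389392/942869 = 307/1840040 - 3389392/942869 = -6236327394897/1734916674760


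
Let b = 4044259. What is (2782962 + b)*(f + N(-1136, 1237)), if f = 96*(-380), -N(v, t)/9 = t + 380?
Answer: -348413569293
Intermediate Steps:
N(v, t) = -3420 - 9*t (N(v, t) = -9*(t + 380) = -9*(380 + t) = -3420 - 9*t)
f = -36480
(2782962 + b)*(f + N(-1136, 1237)) = (2782962 + 4044259)*(-36480 + (-3420 - 9*1237)) = 6827221*(-36480 + (-3420 - 11133)) = 6827221*(-36480 - 14553) = 6827221*(-51033) = -348413569293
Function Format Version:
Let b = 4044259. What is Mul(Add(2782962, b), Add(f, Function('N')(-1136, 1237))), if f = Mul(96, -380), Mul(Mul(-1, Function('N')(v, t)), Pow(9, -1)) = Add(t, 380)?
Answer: -348413569293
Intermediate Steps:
Function('N')(v, t) = Add(-3420, Mul(-9, t)) (Function('N')(v, t) = Mul(-9, Add(t, 380)) = Mul(-9, Add(380, t)) = Add(-3420, Mul(-9, t)))
f = -36480
Mul(Add(2782962, b), Add(f, Function('N')(-1136, 1237))) = Mul(Add(2782962, 4044259), Add(-36480, Add(-3420, Mul(-9, 1237)))) = Mul(6827221, Add(-36480, Add(-3420, -11133))) = Mul(6827221, Add(-36480, -14553)) = Mul(6827221, -51033) = -348413569293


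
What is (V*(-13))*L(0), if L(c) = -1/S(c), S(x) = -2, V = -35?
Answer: 455/2 ≈ 227.50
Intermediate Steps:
L(c) = ½ (L(c) = -1/(-2) = -1*(-½) = ½)
(V*(-13))*L(0) = -35*(-13)*(½) = 455*(½) = 455/2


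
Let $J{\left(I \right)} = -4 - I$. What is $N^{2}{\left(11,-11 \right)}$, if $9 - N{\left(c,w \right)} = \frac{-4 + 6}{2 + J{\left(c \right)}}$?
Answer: $\frac{14161}{169} \approx 83.793$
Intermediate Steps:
$N{\left(c,w \right)} = 9 - \frac{2}{-2 - c}$ ($N{\left(c,w \right)} = 9 - \frac{-4 + 6}{2 - \left(4 + c\right)} = 9 - \frac{2}{-2 - c}$)
$N^{2}{\left(11,-11 \right)} = \left(\frac{20 + 9 \cdot 11}{2 + 11}\right)^{2} = \left(\frac{20 + 99}{13}\right)^{2} = \left(\frac{1}{13} \cdot 119\right)^{2} = \left(\frac{119}{13}\right)^{2} = \frac{14161}{169}$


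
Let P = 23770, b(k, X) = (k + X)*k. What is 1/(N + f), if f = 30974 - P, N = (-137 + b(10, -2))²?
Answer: 1/10453 ≈ 9.5666e-5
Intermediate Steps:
b(k, X) = k*(X + k) (b(k, X) = (X + k)*k = k*(X + k))
N = 3249 (N = (-137 + 10*(-2 + 10))² = (-137 + 10*8)² = (-137 + 80)² = (-57)² = 3249)
f = 7204 (f = 30974 - 1*23770 = 30974 - 23770 = 7204)
1/(N + f) = 1/(3249 + 7204) = 1/10453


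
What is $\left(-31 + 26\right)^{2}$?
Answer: $25$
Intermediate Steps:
$\left(-31 + 26\right)^{2} = \left(-5\right)^{2} = 25$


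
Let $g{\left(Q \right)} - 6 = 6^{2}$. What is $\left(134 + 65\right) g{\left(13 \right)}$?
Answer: $8358$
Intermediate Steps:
$g{\left(Q \right)} = 42$ ($g{\left(Q \right)} = 6 + 6^{2} = 6 + 36 = 42$)
$\left(134 + 65\right) g{\left(13 \right)} = \left(134 + 65\right) 42 = 199 \cdot 42 = 8358$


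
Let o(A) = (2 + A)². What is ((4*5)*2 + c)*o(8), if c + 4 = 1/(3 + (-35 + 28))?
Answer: 3575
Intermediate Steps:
c = -17/4 (c = -4 + 1/(3 + (-35 + 28)) = -4 + 1/(3 - 7) = -4 + 1/(-4) = -4 - ¼ = -17/4 ≈ -4.2500)
((4*5)*2 + c)*o(8) = ((4*5)*2 - 17/4)*(2 + 8)² = (20*2 - 17/4)*10² = (40 - 17/4)*100 = (143/4)*100 = 3575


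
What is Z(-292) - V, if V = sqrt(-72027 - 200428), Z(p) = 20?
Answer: 20 - I*sqrt(272455) ≈ 20.0 - 521.97*I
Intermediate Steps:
V = I*sqrt(272455) (V = sqrt(-272455) = I*sqrt(272455) ≈ 521.97*I)
Z(-292) - V = 20 - I*sqrt(272455)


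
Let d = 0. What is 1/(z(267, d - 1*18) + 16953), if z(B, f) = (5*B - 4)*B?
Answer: 1/372330 ≈ 2.6858e-6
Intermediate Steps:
z(B, f) = B*(-4 + 5*B) (z(B, f) = (-4 + 5*B)*B = B*(-4 + 5*B))
1/(z(267, d - 1*18) + 16953) = 1/(267*(-4 + 5*267) + 16953) = 1/(267*(-4 + 1335) + 16953) = 1/(267*1331 + 16953) = 1/(355377 + 16953) = 1/372330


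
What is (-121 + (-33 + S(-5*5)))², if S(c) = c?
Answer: 32041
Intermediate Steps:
(-121 + (-33 + S(-5*5)))² = (-121 + (-33 - 5*5))² = (-121 + (-33 - 25))² = (-121 - 58)² = (-179)² = 32041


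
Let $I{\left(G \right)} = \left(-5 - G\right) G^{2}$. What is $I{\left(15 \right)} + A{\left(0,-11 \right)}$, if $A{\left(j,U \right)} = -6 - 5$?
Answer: $-4511$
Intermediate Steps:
$I{\left(G \right)} = G^{2} \left(-5 - G\right)$
$A{\left(j,U \right)} = -11$ ($A{\left(j,U \right)} = -6 - 5 = -11$)
$I{\left(15 \right)} + A{\left(0,-11 \right)} = 15^{2} \left(-5 - 15\right) - 11 = 225 \left(-5 - 15\right) - 11 = 225 \left(-20\right) - 11 = -4500 - 11 = -4511$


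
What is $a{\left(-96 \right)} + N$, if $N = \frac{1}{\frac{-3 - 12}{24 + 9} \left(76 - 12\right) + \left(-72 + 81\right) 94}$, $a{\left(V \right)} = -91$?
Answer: $- \frac{817715}{8986} \approx -90.999$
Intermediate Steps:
$N = \frac{11}{8986}$ ($N = \frac{1}{- \frac{15}{33} \cdot 64 + 9 \cdot 94} = \frac{1}{\left(-15\right) \frac{1}{33} \cdot 64 + 846} = \frac{1}{\left(- \frac{5}{11}\right) 64 + 846} = \frac{1}{- \frac{320}{11} + 846} = \frac{1}{\frac{8986}{11}} = \frac{11}{8986} \approx 0.0012241$)
$a{\left(-96 \right)} + N = -91 + \frac{11}{8986} = - \frac{817715}{8986}$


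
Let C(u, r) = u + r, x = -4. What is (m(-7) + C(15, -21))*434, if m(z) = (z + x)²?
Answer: 49910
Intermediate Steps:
C(u, r) = r + u
m(z) = (-4 + z)² (m(z) = (z - 4)² = (-4 + z)²)
(m(-7) + C(15, -21))*434 = ((-4 - 7)² + (-21 + 15))*434 = ((-11)² - 6)*434 = (121 - 6)*434 = 115*434 = 49910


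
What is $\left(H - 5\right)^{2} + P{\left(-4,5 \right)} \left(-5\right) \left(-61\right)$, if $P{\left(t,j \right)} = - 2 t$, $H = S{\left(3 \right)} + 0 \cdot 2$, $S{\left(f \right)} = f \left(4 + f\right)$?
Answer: $2696$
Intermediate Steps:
$H = 21$ ($H = 3 \left(4 + 3\right) + 0 \cdot 2 = 3 \cdot 7 + 0 = 21 + 0 = 21$)
$\left(H - 5\right)^{2} + P{\left(-4,5 \right)} \left(-5\right) \left(-61\right) = \left(21 - 5\right)^{2} + \left(-2\right) \left(-4\right) \left(-5\right) \left(-61\right) = 16^{2} + 8 \left(-5\right) \left(-61\right) = 256 - -2440 = 256 + 2440 = 2696$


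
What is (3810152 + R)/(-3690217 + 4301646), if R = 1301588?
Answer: 5111740/611429 ≈ 8.3603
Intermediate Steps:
(3810152 + R)/(-3690217 + 4301646) = (3810152 + 1301588)/(-3690217 + 4301646) = 5111740/611429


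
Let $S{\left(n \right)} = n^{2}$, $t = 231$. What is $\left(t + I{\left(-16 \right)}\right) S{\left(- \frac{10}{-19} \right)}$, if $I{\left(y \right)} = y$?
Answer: $\frac{21500}{361} \approx 59.557$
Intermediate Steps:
$\left(t + I{\left(-16 \right)}\right) S{\left(- \frac{10}{-19} \right)} = \left(231 - 16\right) \left(- \frac{10}{-19}\right)^{2} = 215 \left(\left(-10\right) \left(- \frac{1}{19}\right)\right)^{2} = 215 \left(\frac{10}{19}\right)^{2} = 215 \cdot \frac{100}{361} = \frac{21500}{361}$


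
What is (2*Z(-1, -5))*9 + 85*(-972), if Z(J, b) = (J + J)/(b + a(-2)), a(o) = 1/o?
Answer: -908748/11 ≈ -82614.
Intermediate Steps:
Z(J, b) = 2*J/(-½ + b) (Z(J, b) = (J + J)/(b + 1/(-2)) = (2*J)/(b - ½) = (2*J)/(-½ + b) = 2*J/(-½ + b))
(2*Z(-1, -5))*9 + 85*(-972) = (2*(4*(-1)/(-1 + 2*(-5))))*9 + 85*(-972) = (2*(4*(-1)/(-1 - 10)))*9 - 82620 = (2*(4*(-1)/(-11)))*9 - 82620 = (2*(4*(-1)*(-1/11)))*9 - 82620 = (2*(4/11))*9 - 82620 = (8/11)*9 - 82620 = 72/11 - 82620 = -908748/11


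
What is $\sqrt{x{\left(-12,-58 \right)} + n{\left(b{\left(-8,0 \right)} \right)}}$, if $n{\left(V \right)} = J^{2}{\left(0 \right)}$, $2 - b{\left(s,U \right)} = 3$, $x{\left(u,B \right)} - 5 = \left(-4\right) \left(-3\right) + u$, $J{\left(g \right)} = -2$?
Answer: $3$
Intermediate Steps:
$x{\left(u,B \right)} = 17 + u$ ($x{\left(u,B \right)} = 5 + \left(\left(-4\right) \left(-3\right) + u\right) = 5 + \left(12 + u\right) = 17 + u$)
$b{\left(s,U \right)} = -1$ ($b{\left(s,U \right)} = 2 - 3 = -1$)
$n{\left(V \right)} = 4$ ($n{\left(V \right)} = \left(-2\right)^{2} = 4$)
$\sqrt{x{\left(-12,-58 \right)} + n{\left(b{\left(-8,0 \right)} \right)}} = \sqrt{\left(17 - 12\right) + 4} = \sqrt{5 + 4} = \sqrt{9} = 3$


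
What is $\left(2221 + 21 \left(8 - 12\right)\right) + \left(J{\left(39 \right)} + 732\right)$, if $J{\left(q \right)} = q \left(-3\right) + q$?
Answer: $2791$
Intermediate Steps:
$J{\left(q \right)} = - 2 q$ ($J{\left(q \right)} = - 3 q + q = - 2 q$)
$\left(2221 + 21 \left(8 - 12\right)\right) + \left(J{\left(39 \right)} + 732\right) = \left(2221 + 21 \left(8 - 12\right)\right) + \left(\left(-2\right) 39 + 732\right) = \left(2221 + 21 \left(-4\right)\right) + \left(-78 + 732\right) = \left(2221 - 84\right) + 654 = 2137 + 654 = 2791$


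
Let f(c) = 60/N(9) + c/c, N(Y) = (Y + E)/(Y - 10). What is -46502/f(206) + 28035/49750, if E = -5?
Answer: 231386699/69650 ≈ 3322.1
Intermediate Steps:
N(Y) = (-5 + Y)/(-10 + Y) (N(Y) = (Y - 5)/(Y - 10) = (-5 + Y)/(-10 + Y))
f(c) = -14 (f(c) = 60/(((-5 + 9)/(-10 + 9))) + c/c = 60/((4/(-1))) + 1 = 60/((-1*4)) + 1 = 60/(-4) + 1 = 60*(-1/4) + 1 = -15 + 1 = -14)
-46502/f(206) + 28035/49750 = -46502/(-14) + 28035/49750 = -46502*(-1/14) + 28035*(1/49750) = 23251/7 + 5607/9950 = 231386699/69650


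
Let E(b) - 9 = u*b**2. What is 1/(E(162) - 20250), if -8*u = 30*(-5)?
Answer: 1/471834 ≈ 2.1194e-6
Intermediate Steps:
u = 75/4 (u = -15*(-5)/4 = -1/8*(-150) = 75/4 ≈ 18.750)
E(b) = 9 + 75*b**2/4
1/(E(162) - 20250) = 1/((9 + (75/4)*162**2) - 20250) = 1/((9 + (75/4)*26244) - 20250) = 1/((9 + 492075) - 20250) = 1/(492084 - 20250) = 1/471834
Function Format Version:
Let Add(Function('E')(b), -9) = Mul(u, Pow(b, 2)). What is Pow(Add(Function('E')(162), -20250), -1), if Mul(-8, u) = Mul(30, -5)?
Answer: Rational(1, 471834) ≈ 2.1194e-6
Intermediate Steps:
u = Rational(75, 4) (u = Mul(Rational(-1, 8), Mul(30, -5)) = Mul(Rational(-1, 8), -150) = Rational(75, 4) ≈ 18.750)
Function('E')(b) = Add(9, Mul(Rational(75, 4), Pow(b, 2)))
Pow(Add(Function('E')(162), -20250), -1) = Pow(Add(Add(9, Mul(Rational(75, 4), Pow(162, 2))), -20250), -1) = Pow(Add(Add(9, Mul(Rational(75, 4), 26244)), -20250), -1) = Pow(Add(Add(9, 492075), -20250), -1) = Pow(Add(492084, -20250), -1) = Pow(471834, -1) = Rational(1, 471834)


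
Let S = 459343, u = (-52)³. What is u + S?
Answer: 318735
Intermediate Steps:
u = -140608
u + S = -140608 + 459343 = 318735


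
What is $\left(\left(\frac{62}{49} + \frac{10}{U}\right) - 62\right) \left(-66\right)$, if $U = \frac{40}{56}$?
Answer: $\frac{151140}{49} \approx 3084.5$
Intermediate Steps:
$U = \frac{5}{7}$ ($U = 40 \cdot \frac{1}{56} = \frac{5}{7} \approx 0.71429$)
$\left(\left(\frac{62}{49} + \frac{10}{U}\right) - 62\right) \left(-66\right) = \left(\left(\frac{62}{49} + \frac{10}{\frac{5}{7}}\right) - 62\right) \left(-66\right) = \left(\left(62 \cdot \frac{1}{49} + 10 \cdot \frac{7}{5}\right) - 62\right) \left(-66\right) = \left(\left(\frac{62}{49} + 14\right) - 62\right) \left(-66\right) = \left(\frac{748}{49} - 62\right) \left(-66\right) = \left(- \frac{2290}{49}\right) \left(-66\right) = \frac{151140}{49}$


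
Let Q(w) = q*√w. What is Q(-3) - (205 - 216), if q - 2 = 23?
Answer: 11 + 25*I*√3 ≈ 11.0 + 43.301*I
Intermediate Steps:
q = 25 (q = 2 + 23 = 25)
Q(w) = 25*√w
Q(-3) - (205 - 216) = 25*√(-3) - (205 - 216) = 25*(I*√3) - 1*(-11) = 25*I*√3 + 11 = 11 + 25*I*√3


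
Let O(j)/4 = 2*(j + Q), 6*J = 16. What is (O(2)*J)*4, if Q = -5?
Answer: -256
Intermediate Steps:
J = 8/3 (J = (1/6)*16 = 8/3 ≈ 2.6667)
O(j) = -40 + 8*j (O(j) = 4*(2*(j - 5)) = 4*(2*(-5 + j)) = 4*(-10 + 2*j) = -40 + 8*j)
(O(2)*J)*4 = ((-40 + 8*2)*(8/3))*4 = ((-40 + 16)*(8/3))*4 = -24*8/3*4 = -64*4 = -256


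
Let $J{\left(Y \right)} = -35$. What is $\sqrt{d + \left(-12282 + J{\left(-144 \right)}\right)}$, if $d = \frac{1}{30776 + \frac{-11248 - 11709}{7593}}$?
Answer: $\frac{i \sqrt{672466651570126042034}}{233659211} \approx 110.98 i$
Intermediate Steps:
$d = \frac{7593}{233659211}$ ($d = \frac{1}{30776 - \frac{22957}{7593}} = \frac{1}{\frac{233659211}{7593}} = \frac{7593}{233659211} \approx 3.2496 \cdot 10^{-5}$)
$\sqrt{d + \left(-12282 + J{\left(-144 \right)}\right)} = \sqrt{\frac{7593}{233659211} - 12317} = \sqrt{- \frac{2877980494294}{233659211}} = \frac{i \sqrt{672466651570126042034}}{233659211}$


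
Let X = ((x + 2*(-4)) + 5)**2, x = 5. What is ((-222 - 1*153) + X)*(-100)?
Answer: 37100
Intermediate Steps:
X = 4 (X = ((5 + 2*(-4)) + 5)**2 = ((5 - 8) + 5)**2 = (-3 + 5)**2 = 2**2 = 4)
((-222 - 1*153) + X)*(-100) = ((-222 - 1*153) + 4)*(-100) = ((-222 - 153) + 4)*(-100) = (-375 + 4)*(-100) = -371*(-100) = 37100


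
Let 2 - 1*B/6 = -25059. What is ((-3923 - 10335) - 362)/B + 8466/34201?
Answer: 386489968/2571333783 ≈ 0.15031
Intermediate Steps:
B = 150366 (B = 12 - 6*(-25059) = 12 + 150354 = 150366)
((-3923 - 10335) - 362)/B + 8466/34201 = ((-3923 - 10335) - 362)/150366 + 8466/34201 = (-14258 - 362)*(1/150366) + 8466*(1/34201) = -14620*1/150366 + 8466/34201 = -7310/75183 + 8466/34201 = 386489968/2571333783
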